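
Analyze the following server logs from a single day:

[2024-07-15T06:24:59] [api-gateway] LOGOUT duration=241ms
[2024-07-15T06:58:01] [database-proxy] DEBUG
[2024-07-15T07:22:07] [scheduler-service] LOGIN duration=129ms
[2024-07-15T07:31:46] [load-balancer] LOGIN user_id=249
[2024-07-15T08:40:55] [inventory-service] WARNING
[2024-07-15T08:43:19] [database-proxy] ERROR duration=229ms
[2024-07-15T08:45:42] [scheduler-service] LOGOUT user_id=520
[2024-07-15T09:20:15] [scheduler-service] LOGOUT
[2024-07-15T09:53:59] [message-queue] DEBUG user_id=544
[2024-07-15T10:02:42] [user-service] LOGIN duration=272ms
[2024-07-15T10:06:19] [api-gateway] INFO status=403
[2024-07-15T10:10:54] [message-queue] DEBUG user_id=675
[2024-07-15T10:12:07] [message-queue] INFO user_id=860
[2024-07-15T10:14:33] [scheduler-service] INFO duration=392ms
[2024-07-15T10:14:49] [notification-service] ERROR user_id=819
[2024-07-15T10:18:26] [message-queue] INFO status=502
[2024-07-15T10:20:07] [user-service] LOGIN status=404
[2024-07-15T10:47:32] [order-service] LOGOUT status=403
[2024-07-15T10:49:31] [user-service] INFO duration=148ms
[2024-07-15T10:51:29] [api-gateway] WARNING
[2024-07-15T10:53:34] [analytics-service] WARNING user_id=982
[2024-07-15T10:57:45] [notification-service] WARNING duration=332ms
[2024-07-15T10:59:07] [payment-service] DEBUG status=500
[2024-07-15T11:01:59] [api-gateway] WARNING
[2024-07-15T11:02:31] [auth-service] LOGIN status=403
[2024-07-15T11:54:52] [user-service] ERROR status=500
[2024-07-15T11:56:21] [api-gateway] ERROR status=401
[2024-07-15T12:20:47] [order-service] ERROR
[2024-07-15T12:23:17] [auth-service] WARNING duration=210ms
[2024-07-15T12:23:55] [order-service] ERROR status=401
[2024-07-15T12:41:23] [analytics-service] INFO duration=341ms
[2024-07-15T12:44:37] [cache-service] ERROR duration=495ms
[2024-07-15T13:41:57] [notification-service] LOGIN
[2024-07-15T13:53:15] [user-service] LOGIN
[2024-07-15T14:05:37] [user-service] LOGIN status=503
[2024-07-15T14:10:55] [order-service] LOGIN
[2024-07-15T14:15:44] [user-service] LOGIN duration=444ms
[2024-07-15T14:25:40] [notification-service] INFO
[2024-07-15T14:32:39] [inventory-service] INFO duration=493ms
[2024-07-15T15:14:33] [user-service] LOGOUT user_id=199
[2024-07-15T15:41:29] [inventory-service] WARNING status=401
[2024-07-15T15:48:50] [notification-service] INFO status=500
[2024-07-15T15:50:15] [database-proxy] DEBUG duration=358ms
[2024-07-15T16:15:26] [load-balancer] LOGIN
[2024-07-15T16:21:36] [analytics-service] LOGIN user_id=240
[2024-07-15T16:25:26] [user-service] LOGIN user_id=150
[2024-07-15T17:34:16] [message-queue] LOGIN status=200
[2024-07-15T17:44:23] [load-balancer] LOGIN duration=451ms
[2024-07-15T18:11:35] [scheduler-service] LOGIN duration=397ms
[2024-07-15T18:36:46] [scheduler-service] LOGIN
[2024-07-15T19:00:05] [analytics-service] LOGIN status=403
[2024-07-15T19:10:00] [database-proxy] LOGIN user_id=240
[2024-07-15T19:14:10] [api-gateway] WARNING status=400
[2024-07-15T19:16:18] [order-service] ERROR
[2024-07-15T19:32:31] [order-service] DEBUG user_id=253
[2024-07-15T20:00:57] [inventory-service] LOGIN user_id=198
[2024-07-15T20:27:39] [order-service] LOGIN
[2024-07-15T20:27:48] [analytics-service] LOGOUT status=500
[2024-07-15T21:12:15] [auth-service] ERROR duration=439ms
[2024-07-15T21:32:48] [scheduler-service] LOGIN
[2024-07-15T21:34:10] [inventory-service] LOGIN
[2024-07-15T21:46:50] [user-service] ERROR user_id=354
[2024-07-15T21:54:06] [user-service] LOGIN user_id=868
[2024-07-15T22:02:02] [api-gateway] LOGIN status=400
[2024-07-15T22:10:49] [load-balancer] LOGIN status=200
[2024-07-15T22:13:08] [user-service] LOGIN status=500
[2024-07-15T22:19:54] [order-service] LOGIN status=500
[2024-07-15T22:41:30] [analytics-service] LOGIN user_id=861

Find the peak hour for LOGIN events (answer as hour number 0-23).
22

To find the peak hour:

1. Group all LOGIN events by hour
2. Count events in each hour
3. Find hour with maximum count
4. Peak hour: 22 (with 5 events)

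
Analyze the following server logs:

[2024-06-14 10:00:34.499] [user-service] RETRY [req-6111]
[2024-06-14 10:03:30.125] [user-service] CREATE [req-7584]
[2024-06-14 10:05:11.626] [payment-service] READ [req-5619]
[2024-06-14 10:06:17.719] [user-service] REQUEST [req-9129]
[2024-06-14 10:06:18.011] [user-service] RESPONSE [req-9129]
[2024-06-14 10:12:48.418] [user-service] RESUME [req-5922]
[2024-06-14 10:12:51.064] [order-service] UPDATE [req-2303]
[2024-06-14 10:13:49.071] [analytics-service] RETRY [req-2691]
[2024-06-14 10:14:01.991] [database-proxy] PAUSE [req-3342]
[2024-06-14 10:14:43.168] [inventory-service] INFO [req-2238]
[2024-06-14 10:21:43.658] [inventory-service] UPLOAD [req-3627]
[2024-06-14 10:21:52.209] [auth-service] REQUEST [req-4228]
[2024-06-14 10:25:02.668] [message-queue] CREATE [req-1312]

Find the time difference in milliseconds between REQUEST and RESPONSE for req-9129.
292

To calculate latency:

1. Find REQUEST with id req-9129: 2024-06-14 10:06:17.719
2. Find RESPONSE with id req-9129: 2024-06-14 10:06:18.011
3. Latency: 2024-06-14 10:06:18.011 - 2024-06-14 10:06:17.719 = 292ms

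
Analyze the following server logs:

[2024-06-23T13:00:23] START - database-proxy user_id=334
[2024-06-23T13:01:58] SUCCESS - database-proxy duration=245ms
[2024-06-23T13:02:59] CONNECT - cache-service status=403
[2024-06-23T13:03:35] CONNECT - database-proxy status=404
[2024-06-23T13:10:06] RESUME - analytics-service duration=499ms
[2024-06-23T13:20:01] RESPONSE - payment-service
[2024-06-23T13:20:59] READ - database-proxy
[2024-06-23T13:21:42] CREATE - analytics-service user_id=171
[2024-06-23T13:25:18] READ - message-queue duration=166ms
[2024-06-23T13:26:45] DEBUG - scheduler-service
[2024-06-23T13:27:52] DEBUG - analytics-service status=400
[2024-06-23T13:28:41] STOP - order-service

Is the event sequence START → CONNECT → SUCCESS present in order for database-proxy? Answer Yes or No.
No

To verify sequence order:

1. Find all events in sequence START → CONNECT → SUCCESS for database-proxy
2. Extract their timestamps
3. Check if timestamps are in ascending order
4. Result: No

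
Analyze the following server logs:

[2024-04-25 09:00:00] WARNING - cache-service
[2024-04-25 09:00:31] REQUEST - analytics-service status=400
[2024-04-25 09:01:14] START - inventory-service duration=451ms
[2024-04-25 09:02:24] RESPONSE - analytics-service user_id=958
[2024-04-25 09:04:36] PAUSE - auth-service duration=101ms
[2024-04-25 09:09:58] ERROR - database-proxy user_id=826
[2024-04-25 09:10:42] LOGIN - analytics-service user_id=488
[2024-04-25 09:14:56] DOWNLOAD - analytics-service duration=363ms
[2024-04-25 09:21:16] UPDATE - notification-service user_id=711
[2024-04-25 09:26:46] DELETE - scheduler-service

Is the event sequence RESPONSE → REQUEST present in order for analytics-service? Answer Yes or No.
No

To verify sequence order:

1. Find all events in sequence RESPONSE → REQUEST for analytics-service
2. Extract their timestamps
3. Check if timestamps are in ascending order
4. Result: No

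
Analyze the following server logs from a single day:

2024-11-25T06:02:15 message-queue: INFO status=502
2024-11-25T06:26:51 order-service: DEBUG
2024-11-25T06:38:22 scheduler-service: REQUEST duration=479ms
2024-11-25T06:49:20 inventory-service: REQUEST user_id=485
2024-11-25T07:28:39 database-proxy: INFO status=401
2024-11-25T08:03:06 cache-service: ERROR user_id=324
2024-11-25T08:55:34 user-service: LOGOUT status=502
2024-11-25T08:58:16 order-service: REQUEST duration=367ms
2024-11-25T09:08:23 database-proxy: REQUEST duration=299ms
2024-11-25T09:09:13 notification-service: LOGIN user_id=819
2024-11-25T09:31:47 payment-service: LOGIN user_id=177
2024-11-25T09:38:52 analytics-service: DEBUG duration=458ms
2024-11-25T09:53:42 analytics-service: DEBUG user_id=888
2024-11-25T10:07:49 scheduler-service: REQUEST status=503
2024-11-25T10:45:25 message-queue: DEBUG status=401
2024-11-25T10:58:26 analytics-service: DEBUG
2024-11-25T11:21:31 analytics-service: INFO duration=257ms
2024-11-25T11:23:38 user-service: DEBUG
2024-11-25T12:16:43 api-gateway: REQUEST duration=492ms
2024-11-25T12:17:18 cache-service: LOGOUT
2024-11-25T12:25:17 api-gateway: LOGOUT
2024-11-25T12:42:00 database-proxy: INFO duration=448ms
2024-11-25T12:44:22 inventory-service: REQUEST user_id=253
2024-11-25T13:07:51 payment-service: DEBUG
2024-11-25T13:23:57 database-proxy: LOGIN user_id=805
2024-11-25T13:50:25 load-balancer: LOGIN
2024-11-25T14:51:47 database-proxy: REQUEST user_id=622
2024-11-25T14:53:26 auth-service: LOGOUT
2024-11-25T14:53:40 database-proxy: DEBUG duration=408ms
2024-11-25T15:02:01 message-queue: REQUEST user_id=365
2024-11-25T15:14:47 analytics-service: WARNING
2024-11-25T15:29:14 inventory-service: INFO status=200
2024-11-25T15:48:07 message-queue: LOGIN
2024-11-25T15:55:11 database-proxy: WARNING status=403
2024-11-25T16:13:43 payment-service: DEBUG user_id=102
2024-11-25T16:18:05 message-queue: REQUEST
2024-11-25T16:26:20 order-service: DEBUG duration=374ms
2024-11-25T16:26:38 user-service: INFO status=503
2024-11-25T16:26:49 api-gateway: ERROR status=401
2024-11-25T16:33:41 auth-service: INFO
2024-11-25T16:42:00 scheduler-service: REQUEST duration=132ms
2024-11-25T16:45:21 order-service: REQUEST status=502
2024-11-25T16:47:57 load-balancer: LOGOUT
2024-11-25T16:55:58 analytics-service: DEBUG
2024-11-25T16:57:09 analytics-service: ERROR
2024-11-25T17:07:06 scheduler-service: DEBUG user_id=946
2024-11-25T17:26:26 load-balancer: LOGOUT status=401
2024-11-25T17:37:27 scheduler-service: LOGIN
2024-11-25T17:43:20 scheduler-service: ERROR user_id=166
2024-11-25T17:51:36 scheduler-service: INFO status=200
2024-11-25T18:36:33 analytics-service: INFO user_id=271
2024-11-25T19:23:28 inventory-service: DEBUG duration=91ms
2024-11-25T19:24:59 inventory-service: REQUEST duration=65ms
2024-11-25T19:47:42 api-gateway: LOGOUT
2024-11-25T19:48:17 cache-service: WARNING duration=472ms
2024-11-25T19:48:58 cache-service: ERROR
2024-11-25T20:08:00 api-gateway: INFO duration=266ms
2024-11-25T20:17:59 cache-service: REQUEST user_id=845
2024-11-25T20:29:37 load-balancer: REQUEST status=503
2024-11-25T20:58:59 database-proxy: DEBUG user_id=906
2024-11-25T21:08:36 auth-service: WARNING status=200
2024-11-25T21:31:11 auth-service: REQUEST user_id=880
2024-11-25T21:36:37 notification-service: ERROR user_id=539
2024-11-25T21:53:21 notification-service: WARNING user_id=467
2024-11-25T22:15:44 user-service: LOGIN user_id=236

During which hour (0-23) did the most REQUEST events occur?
16

To find the peak hour:

1. Group all REQUEST events by hour
2. Count events in each hour
3. Find hour with maximum count
4. Peak hour: 16 (with 3 events)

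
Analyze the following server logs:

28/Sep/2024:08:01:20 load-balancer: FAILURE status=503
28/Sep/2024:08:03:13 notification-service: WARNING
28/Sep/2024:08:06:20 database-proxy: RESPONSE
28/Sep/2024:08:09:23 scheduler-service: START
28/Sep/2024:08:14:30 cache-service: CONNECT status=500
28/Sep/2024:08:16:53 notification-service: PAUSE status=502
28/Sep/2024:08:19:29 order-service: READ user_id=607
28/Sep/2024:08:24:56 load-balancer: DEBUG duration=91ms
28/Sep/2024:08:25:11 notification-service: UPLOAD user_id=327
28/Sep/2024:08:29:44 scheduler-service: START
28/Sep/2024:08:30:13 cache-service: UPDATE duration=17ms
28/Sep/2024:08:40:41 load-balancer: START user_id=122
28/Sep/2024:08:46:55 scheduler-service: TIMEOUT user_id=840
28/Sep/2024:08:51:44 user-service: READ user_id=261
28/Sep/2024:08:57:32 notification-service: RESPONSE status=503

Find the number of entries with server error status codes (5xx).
4

To find matching entries:

1. Pattern to match: server error status codes (5xx)
2. Scan each log entry for the pattern
3. Count matches: 4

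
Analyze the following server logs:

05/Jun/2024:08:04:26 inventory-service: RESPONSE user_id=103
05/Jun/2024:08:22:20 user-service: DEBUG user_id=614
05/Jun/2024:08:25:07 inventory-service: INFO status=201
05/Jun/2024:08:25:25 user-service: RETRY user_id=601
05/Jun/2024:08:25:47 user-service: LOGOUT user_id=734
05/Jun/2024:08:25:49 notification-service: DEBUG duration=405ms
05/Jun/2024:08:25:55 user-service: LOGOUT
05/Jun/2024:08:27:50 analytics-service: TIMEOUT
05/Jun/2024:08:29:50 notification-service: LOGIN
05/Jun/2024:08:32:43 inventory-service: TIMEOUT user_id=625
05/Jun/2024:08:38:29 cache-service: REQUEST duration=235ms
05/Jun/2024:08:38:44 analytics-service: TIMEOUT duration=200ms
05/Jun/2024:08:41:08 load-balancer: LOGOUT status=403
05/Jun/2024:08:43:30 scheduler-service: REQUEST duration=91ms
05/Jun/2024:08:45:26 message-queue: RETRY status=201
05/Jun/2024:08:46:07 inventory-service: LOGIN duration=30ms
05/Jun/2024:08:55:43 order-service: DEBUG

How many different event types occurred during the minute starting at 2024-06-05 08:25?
4

To count unique event types:

1. Filter events in the minute starting at 2024-06-05 08:25
2. Extract event types from matching entries
3. Count unique types: 4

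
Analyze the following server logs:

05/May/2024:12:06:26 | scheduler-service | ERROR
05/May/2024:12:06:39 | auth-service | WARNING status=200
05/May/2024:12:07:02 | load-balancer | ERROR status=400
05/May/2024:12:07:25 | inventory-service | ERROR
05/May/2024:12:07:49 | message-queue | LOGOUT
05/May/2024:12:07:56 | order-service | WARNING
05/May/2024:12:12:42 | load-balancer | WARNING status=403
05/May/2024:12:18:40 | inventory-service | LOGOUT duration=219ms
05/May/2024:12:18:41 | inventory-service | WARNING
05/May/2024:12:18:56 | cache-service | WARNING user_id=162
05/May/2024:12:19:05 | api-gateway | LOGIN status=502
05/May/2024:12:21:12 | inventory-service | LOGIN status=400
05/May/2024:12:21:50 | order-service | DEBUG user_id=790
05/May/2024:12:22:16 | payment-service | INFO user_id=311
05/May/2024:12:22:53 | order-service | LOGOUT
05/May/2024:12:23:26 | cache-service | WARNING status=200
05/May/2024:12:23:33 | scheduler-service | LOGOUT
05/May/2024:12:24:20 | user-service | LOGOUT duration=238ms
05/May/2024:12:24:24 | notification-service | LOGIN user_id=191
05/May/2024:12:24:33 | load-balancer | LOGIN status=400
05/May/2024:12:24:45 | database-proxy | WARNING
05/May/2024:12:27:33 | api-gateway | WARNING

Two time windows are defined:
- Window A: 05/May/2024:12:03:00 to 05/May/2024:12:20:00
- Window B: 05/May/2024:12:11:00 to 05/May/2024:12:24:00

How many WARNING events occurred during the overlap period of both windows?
3

To find overlap events:

1. Window A: 05/May/2024:12:03:00 to 05/May/2024:12:20:00
2. Window B: 05/May/2024:12:11:00 to 05/May/2024:12:24:00
3. Overlap period: 05/May/2024:12:11:00 to 05/May/2024:12:20:00
4. Count WARNING events in overlap: 3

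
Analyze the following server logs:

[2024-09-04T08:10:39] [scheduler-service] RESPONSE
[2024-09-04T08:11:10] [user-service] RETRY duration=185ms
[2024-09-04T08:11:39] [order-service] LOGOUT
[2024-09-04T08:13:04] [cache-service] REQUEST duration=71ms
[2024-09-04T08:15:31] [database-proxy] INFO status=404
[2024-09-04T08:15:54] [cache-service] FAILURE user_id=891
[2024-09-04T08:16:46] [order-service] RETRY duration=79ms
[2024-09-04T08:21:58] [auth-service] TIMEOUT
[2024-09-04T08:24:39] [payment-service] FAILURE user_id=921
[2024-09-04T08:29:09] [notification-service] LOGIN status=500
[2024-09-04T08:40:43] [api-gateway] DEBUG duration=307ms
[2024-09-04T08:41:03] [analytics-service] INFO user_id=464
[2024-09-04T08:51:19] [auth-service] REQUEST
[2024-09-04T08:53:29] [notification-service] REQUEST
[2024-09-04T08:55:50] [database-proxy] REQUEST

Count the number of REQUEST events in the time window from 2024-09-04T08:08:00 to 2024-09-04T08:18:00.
1

To count events in the time window:

1. Window boundaries: 2024-09-04T08:08:00 to 2024-09-04T08:18:00
2. Filter for REQUEST events within this window
3. Count matching events: 1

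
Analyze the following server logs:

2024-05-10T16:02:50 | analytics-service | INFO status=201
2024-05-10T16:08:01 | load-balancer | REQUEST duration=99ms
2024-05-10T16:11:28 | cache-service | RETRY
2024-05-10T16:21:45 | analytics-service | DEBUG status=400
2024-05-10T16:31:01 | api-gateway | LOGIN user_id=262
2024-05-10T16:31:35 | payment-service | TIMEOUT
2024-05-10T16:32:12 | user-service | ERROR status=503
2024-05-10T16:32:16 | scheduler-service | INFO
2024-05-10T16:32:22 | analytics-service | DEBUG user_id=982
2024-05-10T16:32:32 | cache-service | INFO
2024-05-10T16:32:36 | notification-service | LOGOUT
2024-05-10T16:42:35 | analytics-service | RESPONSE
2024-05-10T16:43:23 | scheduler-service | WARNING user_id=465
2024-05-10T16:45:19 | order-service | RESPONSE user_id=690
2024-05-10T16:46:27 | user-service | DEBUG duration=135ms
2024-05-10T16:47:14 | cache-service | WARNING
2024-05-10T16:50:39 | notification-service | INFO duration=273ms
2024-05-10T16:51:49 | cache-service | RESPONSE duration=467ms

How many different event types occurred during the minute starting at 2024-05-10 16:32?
4

To count unique event types:

1. Filter events in the minute starting at 2024-05-10 16:32
2. Extract event types from matching entries
3. Count unique types: 4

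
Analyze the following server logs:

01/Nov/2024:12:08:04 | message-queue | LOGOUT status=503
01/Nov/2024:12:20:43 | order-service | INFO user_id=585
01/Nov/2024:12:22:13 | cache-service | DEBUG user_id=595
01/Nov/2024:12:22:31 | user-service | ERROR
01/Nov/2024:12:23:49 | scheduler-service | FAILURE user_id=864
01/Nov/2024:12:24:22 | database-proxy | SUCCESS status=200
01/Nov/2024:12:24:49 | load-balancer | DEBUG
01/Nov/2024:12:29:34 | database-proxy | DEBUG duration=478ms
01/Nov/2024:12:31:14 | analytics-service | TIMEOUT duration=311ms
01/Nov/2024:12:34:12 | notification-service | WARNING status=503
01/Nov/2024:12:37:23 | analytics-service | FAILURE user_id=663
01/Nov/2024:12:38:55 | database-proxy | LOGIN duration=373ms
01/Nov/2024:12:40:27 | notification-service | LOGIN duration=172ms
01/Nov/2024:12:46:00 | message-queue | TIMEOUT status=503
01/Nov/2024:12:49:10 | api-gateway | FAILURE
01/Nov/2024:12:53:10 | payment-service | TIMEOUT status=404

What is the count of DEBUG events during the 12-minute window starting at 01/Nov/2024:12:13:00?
2

To count events in the time window:

1. Window boundaries: 01/Nov/2024:12:13:00 to 01/Nov/2024:12:25:00
2. Filter for DEBUG events within this window
3. Count matching events: 2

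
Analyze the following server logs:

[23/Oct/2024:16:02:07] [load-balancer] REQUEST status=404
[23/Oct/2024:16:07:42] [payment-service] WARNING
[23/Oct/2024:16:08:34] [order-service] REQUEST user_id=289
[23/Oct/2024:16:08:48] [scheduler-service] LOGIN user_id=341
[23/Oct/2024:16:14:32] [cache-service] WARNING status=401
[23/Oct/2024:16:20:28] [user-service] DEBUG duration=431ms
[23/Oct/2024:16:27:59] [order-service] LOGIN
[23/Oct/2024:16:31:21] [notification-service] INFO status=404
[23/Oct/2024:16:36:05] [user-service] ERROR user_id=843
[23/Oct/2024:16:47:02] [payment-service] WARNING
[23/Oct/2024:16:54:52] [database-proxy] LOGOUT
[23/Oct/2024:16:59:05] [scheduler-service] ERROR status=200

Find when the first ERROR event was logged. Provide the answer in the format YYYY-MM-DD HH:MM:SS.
2024-10-23 16:36:05

To find the first event:

1. Filter for all ERROR events
2. Sort by timestamp
3. Select the first one
4. Timestamp: 2024-10-23 16:36:05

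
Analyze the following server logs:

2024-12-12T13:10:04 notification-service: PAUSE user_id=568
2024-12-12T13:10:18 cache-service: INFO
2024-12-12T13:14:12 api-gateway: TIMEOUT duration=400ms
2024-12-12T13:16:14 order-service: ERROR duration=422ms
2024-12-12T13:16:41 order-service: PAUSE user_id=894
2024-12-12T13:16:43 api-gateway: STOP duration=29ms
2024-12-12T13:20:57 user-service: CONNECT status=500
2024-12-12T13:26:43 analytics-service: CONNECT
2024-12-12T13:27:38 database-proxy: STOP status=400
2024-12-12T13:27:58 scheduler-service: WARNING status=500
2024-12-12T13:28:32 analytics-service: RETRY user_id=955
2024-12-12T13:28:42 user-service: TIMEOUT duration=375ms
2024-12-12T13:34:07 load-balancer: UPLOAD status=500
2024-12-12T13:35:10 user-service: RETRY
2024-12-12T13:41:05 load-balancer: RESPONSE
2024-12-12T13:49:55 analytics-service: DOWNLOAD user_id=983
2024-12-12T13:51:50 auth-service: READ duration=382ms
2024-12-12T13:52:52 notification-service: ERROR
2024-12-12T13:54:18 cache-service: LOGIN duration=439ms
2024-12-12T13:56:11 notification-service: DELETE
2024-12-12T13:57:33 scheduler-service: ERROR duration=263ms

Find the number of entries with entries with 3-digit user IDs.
4

To find matching entries:

1. Pattern to match: entries with 3-digit user IDs
2. Scan each log entry for the pattern
3. Count matches: 4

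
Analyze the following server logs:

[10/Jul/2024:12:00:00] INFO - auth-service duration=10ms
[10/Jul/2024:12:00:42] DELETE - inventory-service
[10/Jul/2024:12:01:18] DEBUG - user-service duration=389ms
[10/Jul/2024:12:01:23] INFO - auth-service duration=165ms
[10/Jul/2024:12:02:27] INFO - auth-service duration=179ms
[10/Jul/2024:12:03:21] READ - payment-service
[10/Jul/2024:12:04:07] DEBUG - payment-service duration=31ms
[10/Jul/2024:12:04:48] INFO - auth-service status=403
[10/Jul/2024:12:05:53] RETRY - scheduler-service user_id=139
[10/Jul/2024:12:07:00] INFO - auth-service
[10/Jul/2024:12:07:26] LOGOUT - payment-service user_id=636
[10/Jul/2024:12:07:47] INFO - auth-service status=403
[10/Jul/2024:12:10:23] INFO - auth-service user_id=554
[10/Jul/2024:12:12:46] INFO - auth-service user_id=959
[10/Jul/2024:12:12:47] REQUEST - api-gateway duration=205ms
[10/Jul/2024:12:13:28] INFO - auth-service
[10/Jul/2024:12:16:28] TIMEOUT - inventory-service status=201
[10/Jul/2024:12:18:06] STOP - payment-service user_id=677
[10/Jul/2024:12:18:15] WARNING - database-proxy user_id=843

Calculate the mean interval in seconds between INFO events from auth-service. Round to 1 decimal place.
101.0

To calculate average interval:

1. Find all INFO events for auth-service in order
2. Calculate time gaps between consecutive events
3. Compute mean of gaps: 808 / 8 = 101.0 seconds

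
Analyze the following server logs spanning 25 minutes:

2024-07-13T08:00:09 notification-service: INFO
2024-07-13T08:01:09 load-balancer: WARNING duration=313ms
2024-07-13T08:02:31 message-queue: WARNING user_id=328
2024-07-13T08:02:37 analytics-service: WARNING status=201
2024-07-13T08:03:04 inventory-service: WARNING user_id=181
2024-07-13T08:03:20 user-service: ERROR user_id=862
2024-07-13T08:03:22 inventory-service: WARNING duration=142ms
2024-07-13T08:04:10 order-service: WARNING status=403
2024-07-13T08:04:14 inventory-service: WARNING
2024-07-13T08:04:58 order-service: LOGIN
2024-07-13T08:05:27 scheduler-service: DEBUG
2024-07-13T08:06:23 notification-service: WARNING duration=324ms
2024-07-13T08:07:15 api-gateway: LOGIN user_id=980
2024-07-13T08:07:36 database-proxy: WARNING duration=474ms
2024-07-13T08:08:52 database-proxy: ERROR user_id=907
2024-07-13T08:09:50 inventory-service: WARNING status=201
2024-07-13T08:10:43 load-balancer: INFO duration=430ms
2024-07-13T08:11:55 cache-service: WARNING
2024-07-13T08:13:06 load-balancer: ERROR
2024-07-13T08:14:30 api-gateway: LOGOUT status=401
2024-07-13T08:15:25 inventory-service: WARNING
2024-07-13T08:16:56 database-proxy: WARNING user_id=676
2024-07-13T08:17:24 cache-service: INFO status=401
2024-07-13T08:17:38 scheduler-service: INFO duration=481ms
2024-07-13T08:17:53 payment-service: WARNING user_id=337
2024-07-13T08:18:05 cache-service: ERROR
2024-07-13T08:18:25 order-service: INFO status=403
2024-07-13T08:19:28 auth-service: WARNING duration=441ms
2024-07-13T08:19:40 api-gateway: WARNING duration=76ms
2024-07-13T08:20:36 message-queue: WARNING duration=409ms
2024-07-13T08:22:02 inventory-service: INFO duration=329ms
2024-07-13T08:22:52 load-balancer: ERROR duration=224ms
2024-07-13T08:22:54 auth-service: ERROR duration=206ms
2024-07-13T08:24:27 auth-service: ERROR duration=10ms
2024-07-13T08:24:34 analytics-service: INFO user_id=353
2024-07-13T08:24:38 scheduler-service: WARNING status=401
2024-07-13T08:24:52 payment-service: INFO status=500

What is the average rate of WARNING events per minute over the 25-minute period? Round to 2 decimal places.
0.72

To calculate the rate:

1. Count total WARNING events: 18
2. Total time period: 25 minutes
3. Rate = 18 / 25 = 0.72 events per minute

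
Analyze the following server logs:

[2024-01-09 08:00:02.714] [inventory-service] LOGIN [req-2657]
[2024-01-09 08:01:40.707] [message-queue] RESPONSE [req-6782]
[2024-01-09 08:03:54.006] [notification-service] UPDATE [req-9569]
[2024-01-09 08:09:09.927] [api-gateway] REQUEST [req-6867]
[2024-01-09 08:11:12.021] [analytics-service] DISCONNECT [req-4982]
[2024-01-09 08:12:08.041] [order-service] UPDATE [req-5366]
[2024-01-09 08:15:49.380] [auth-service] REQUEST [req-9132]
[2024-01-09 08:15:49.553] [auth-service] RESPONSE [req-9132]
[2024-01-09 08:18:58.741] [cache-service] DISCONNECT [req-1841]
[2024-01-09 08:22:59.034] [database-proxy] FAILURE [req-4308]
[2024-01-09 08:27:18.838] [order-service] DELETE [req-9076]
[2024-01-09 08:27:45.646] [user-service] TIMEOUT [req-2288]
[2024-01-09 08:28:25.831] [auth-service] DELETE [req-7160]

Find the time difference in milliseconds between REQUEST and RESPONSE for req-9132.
173

To calculate latency:

1. Find REQUEST with id req-9132: 2024-01-09 08:15:49.380
2. Find RESPONSE with id req-9132: 2024-01-09 08:15:49.553
3. Latency: 2024-01-09 08:15:49.553 - 2024-01-09 08:15:49.380 = 173ms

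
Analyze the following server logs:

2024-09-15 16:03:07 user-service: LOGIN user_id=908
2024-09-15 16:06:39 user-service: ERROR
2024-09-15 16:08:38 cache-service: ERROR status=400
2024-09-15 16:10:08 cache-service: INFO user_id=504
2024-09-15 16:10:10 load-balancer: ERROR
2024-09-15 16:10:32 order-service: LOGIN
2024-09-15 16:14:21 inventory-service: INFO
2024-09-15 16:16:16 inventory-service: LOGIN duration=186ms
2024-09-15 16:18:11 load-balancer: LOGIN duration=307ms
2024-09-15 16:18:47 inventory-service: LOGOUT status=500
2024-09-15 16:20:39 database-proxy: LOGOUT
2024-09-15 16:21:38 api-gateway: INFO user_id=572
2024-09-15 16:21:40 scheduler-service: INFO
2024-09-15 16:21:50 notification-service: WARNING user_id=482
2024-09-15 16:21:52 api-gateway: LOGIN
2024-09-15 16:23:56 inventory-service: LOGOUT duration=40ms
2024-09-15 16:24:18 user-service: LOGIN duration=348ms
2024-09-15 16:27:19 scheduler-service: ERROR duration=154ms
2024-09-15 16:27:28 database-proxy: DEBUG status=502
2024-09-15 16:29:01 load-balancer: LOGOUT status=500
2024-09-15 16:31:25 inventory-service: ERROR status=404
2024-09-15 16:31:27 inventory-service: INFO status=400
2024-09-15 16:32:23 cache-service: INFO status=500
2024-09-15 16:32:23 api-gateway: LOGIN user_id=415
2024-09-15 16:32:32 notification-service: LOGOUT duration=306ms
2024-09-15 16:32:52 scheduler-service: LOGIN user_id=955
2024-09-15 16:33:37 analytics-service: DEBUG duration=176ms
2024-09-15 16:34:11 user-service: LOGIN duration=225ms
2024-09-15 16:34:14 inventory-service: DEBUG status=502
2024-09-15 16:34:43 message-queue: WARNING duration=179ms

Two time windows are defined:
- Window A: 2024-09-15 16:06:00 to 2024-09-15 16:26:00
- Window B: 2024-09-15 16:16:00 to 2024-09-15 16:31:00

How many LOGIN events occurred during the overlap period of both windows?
4

To find overlap events:

1. Window A: 2024-09-15 16:06:00 to 2024-09-15 16:26:00
2. Window B: 2024-09-15 16:16:00 to 2024-09-15 16:31:00
3. Overlap period: 2024-09-15 16:16:00 to 2024-09-15 16:26:00
4. Count LOGIN events in overlap: 4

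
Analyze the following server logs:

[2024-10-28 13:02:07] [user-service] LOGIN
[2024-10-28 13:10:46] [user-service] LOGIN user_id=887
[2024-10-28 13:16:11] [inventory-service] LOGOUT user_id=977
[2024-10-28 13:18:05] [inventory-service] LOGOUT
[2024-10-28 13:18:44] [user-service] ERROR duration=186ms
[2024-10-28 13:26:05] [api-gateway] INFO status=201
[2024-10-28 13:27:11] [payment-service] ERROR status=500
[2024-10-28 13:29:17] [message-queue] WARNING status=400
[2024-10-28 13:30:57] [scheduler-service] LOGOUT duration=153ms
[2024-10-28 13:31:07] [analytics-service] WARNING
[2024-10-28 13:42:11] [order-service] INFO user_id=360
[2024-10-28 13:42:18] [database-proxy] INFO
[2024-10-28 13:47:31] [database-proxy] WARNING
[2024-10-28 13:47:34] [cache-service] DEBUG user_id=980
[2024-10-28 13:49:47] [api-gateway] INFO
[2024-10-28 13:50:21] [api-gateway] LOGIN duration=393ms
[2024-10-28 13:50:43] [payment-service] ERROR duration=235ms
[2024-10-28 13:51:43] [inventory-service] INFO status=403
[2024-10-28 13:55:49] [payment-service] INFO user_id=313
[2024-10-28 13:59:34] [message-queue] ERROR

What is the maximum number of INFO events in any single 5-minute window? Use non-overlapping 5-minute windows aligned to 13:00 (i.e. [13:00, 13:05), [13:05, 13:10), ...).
2

To find the burst window:

1. Divide the log period into non-overlapping 5-minute windows starting at 13:00
2. Count INFO events in each window
3. Find the window with maximum count
4. Maximum events in a window: 2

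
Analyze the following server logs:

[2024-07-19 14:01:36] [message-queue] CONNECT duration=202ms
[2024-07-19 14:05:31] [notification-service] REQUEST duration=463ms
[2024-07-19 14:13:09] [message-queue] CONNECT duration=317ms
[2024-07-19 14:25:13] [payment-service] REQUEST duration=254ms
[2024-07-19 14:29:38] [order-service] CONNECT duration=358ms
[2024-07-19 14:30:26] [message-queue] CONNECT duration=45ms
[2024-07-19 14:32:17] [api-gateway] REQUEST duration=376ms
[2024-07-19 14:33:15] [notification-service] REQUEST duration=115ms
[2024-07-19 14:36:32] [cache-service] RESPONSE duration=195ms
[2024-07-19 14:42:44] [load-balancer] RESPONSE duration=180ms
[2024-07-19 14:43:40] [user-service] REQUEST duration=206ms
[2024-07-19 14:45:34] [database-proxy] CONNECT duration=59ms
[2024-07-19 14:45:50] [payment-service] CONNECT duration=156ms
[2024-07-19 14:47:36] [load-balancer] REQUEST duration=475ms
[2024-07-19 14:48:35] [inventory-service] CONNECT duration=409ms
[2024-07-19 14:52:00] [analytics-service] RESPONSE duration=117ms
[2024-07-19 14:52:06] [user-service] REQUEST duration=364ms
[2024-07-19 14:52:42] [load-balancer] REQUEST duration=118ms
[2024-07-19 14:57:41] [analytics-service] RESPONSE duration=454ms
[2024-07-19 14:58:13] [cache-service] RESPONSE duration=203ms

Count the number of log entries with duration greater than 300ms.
8

To count timeouts:

1. Threshold: 300ms
2. Extract duration from each log entry
3. Count entries where duration > 300
4. Timeout count: 8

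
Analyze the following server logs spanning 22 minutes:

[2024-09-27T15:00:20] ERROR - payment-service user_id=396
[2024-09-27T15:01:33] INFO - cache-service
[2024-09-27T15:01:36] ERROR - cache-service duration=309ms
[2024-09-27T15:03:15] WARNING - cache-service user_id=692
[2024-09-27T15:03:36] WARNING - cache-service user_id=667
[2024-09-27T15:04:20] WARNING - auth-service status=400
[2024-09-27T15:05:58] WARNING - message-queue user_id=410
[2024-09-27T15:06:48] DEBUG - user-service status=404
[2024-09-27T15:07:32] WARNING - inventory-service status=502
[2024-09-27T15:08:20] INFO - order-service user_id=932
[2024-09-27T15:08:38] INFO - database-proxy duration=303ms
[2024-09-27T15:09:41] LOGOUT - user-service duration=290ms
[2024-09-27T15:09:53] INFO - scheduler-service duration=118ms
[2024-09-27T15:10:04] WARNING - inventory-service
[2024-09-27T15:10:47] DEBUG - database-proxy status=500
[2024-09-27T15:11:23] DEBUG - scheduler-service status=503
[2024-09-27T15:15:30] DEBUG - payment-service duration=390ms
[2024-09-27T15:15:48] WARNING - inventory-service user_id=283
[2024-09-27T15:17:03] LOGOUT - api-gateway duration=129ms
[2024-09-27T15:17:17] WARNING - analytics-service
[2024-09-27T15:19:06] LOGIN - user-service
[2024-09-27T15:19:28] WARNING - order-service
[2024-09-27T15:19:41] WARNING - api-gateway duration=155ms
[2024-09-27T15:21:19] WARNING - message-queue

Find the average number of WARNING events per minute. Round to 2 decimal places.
0.5

To calculate the rate:

1. Count total WARNING events: 11
2. Total time period: 22 minutes
3. Rate = 11 / 22 = 0.5 events per minute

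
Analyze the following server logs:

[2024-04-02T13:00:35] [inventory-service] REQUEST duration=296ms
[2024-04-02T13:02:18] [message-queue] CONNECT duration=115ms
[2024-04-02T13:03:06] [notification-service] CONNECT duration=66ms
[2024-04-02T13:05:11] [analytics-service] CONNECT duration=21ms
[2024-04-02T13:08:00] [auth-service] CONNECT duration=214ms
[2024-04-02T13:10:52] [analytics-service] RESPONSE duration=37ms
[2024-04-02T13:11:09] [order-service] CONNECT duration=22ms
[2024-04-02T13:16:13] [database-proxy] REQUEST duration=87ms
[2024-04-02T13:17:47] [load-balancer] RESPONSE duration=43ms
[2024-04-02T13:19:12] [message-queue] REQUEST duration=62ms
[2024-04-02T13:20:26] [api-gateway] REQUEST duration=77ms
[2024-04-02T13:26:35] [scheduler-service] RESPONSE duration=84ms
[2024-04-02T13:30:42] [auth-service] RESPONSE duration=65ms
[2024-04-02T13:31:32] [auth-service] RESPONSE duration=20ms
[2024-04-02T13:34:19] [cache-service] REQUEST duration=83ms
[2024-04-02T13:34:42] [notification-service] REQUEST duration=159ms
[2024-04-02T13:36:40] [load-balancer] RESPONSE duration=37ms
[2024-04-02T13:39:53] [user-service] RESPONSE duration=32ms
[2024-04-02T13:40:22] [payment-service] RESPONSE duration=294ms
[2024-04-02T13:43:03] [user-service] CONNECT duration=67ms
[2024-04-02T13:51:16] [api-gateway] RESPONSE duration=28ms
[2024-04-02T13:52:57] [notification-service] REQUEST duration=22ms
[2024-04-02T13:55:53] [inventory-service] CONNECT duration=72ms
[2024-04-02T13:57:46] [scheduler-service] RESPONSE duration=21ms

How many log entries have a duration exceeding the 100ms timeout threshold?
5

To count timeouts:

1. Threshold: 100ms
2. Extract duration from each log entry
3. Count entries where duration > 100
4. Timeout count: 5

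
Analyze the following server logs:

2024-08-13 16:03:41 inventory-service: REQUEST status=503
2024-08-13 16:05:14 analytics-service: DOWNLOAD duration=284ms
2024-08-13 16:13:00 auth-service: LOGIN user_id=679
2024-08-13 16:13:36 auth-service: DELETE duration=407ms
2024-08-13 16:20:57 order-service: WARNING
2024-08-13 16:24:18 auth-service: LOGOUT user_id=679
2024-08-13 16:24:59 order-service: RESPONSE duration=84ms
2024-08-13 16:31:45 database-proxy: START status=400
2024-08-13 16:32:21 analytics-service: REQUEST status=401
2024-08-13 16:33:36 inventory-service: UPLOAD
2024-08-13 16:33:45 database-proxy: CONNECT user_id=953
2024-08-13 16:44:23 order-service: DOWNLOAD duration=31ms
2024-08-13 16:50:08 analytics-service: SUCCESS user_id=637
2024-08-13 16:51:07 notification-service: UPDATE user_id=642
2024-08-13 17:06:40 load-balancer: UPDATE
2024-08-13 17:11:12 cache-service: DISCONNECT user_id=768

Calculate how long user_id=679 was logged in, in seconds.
678

To calculate session duration:

1. Find LOGIN event for user_id=679: 2024-08-13 16:13:00
2. Find LOGOUT event for user_id=679: 2024-08-13 16:24:18
3. Session duration: 2024-08-13 16:24:18 - 2024-08-13 16:13:00 = 678 seconds (11 minutes)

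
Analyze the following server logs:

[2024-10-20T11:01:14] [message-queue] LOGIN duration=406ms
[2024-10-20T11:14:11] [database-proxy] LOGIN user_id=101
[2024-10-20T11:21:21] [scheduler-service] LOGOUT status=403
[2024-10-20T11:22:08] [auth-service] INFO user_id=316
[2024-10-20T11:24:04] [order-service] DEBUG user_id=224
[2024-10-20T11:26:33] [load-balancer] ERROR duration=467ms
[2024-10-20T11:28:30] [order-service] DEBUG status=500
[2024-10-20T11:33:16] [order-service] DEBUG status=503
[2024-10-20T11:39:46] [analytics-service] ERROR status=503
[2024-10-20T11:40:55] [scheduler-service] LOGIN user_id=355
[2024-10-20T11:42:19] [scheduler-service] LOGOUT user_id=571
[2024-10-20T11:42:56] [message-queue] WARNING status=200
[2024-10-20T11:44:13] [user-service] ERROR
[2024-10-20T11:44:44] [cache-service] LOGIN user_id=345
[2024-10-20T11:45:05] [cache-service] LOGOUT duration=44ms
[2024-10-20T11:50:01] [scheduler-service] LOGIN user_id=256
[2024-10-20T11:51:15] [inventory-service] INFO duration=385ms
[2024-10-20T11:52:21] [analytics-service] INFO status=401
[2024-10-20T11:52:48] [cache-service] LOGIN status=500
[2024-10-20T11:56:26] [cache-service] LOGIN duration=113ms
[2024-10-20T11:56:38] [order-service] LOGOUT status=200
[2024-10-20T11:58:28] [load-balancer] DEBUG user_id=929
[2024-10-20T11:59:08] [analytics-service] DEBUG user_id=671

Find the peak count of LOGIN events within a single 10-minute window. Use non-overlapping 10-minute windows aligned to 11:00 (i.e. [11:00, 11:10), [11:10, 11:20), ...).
3

To find the burst window:

1. Divide the log period into non-overlapping 10-minute windows starting at 11:00
2. Count LOGIN events in each window
3. Find the window with maximum count
4. Maximum events in a window: 3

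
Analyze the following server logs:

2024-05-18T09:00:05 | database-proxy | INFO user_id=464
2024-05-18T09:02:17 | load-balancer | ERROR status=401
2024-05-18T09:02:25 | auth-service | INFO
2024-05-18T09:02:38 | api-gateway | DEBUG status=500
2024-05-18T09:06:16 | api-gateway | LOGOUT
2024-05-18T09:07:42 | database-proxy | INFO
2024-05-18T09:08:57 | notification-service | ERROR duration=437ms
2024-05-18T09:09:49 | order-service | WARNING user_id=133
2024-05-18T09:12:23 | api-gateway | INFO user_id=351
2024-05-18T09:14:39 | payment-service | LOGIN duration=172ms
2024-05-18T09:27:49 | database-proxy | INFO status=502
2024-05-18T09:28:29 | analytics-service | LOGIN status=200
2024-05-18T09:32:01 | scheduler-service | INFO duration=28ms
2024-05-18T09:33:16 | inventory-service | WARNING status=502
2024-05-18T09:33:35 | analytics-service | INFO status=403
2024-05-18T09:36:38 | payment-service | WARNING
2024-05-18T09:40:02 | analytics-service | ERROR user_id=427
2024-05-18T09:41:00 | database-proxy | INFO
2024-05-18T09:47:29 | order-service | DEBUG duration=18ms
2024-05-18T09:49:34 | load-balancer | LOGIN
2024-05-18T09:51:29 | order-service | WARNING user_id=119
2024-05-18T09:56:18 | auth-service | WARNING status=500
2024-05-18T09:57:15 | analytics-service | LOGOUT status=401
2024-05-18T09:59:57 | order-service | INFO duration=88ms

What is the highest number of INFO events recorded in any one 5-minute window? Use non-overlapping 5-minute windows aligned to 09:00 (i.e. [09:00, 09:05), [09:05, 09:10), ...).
2

To find the burst window:

1. Divide the log period into non-overlapping 5-minute windows starting at 09:00
2. Count INFO events in each window
3. Find the window with maximum count
4. Maximum events in a window: 2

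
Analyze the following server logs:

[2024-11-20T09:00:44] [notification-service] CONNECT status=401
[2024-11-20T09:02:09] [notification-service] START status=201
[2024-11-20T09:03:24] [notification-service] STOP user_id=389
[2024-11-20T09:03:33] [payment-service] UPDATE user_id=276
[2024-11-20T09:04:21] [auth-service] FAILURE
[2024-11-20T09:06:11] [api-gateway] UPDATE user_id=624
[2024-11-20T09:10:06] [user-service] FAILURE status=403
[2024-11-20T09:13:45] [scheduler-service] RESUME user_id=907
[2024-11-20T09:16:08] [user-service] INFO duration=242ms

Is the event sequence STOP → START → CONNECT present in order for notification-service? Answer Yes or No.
No

To verify sequence order:

1. Find all events in sequence STOP → START → CONNECT for notification-service
2. Extract their timestamps
3. Check if timestamps are in ascending order
4. Result: No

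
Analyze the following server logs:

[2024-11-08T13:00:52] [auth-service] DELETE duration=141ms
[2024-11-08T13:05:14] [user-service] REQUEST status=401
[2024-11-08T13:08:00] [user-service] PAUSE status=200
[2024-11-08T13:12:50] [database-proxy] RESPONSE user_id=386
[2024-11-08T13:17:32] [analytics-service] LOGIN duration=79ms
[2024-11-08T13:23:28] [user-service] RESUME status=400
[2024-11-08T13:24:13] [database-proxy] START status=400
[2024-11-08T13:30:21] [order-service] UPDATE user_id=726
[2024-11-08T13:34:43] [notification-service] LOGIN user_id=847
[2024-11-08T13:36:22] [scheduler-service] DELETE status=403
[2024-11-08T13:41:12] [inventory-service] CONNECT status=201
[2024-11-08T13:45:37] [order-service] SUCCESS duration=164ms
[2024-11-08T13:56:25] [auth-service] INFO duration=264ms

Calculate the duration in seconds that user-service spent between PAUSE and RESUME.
928

To calculate state duration:

1. Find PAUSE event for user-service: 2024-11-08T13:08:00
2. Find RESUME event for user-service: 2024-11-08T13:23:28
3. Calculate duration: 2024-11-08T13:23:28 - 2024-11-08T13:08:00 = 928 seconds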